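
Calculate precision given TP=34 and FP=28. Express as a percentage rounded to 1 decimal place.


Precision = TP / (TP + FP) * 100
= 34 / (34 + 28)
= 34 / 62
= 0.5484
= 54.8%

54.8


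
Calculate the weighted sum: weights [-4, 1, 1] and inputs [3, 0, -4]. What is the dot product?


Element-wise products:
-4 * 3 = -12
1 * 0 = 0
1 * -4 = -4
Sum = -12 + 0 + -4
= -16

-16


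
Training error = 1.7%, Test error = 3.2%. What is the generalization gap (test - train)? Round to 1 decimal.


Generalization gap = test_error - train_error
= 3.2 - 1.7
= 1.5%
A small gap suggests good generalization.

1.5


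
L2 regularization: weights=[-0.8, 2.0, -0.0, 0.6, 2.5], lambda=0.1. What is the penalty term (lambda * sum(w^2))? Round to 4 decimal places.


Squaring each weight:
(-0.8)^2 = 0.64
2.0^2 = 4.0
(-0.0)^2 = 0.0
0.6^2 = 0.36
2.5^2 = 6.25
Sum of squares = 11.25
Penalty = 0.1 * 11.25 = 1.1250

1.1250


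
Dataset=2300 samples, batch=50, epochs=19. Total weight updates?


Iterations per epoch = 2300 / 50 = 46
Total updates = iterations_per_epoch * epochs
= 46 * 19
= 874

874


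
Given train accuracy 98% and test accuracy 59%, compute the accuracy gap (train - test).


Gap = train_accuracy - test_accuracy
= 98 - 59
= 39%
This large gap strongly indicates overfitting.

39


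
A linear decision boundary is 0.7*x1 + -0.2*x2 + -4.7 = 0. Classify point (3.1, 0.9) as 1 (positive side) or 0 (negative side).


Compute 0.7 * 3.1 + -0.2 * 0.9 + -4.7
= 2.17 + -0.18 + -4.7
= -2.71
Since -2.71 < 0, the point is on the negative side.

0


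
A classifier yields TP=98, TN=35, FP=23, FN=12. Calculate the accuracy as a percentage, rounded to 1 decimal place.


Accuracy = (TP + TN) / (TP + TN + FP + FN) * 100
= (98 + 35) / (98 + 35 + 23 + 12)
= 133 / 168
= 0.7917
= 79.2%

79.2


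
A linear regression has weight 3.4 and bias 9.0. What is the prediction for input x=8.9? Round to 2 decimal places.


y = 3.4 * 8.9 + (9.0)
= 30.26 + (9.0)
= 39.26

39.26


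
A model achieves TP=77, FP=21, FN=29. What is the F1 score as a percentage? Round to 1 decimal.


Precision = TP / (TP + FP) = 77 / 98 = 0.7857
Recall = TP / (TP + FN) = 77 / 106 = 0.7264
F1 = 2 * P * R / (P + R)
= 2 * 0.7857 * 0.7264 / (0.7857 + 0.7264)
= 1.1415 / 1.5121
= 0.7549
As percentage: 75.5%

75.5


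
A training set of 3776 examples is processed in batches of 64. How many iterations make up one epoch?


Iterations per epoch = dataset_size / batch_size
= 3776 / 64
= 59

59


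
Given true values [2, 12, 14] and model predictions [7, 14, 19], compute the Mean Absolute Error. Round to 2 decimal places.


Absolute errors: [5, 2, 5]
Sum of absolute errors = 12
MAE = 12 / 3 = 4.00

4.00


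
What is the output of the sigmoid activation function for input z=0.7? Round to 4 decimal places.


sigmoid(z) = 1 / (1 + exp(-z))
exp(-(0.7)) = exp(-0.7) = 0.4966
1 + 0.4966 = 1.4966
1 / 1.4966 = 0.6682

0.6682


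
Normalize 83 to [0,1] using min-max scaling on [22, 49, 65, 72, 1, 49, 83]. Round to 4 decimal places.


Min = 1, Max = 83
Range = 83 - 1 = 82
Scaled = (x - min) / (max - min)
= (83 - 1) / 82
= 82 / 82
= 1.0000

1.0000


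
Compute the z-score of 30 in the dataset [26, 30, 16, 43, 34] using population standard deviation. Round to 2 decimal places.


Mean = (26 + 30 + 16 + 43 + 34) / 5 = 29.8
Variance = sum((x_i - mean)^2) / n = 79.36
Std = sqrt(79.36) = 8.9084
Z = (x - mean) / std
= (30 - 29.8) / 8.9084
= 0.2 / 8.9084
= 0.02

0.02


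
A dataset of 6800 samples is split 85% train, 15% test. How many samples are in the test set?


Train samples = 6800 * 85% = 5780
Test samples = 6800 - 5780
= 1020

1020


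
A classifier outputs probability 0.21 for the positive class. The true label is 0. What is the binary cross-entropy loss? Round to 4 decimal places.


For y=0: Loss = -log(1-p)
= -log(1 - 0.21)
= -log(0.79)
= -(-0.2357)
= 0.2357

0.2357


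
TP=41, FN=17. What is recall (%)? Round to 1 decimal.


Recall = TP / (TP + FN) * 100
= 41 / (41 + 17)
= 41 / 58
= 0.7069
= 70.7%

70.7


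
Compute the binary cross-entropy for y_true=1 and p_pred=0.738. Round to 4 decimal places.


For y=1: Loss = -log(p)
= -log(0.738)
= -(-0.3038)
= 0.3038

0.3038


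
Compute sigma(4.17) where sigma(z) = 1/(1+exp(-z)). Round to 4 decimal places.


sigmoid(z) = 1 / (1 + exp(-z))
exp(-(4.17)) = exp(-4.17) = 0.0155
1 + 0.0155 = 1.0155
1 / 1.0155 = 0.9848

0.9848


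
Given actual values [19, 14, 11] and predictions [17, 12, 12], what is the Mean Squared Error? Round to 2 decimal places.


Differences: [2, 2, -1]
Squared errors: [4, 4, 1]
Sum of squared errors = 9
MSE = 9 / 3 = 3.00

3.00


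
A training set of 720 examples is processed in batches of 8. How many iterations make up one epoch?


Iterations per epoch = dataset_size / batch_size
= 720 / 8
= 90

90


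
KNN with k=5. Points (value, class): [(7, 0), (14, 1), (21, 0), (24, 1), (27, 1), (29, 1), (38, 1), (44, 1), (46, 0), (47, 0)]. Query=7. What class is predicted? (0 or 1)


Distances from query 7:
Point 7 (class 0): distance = 0
Point 14 (class 1): distance = 7
Point 21 (class 0): distance = 14
Point 24 (class 1): distance = 17
Point 27 (class 1): distance = 20
K=5 nearest neighbors: classes = [0, 1, 0, 1, 1]
Votes for class 1: 3 / 5
Majority vote => class 1

1


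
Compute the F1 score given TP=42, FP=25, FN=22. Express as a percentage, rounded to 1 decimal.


Precision = TP / (TP + FP) = 42 / 67 = 0.6269
Recall = TP / (TP + FN) = 42 / 64 = 0.6562
F1 = 2 * P * R / (P + R)
= 2 * 0.6269 * 0.6562 / (0.6269 + 0.6562)
= 0.8228 / 1.2831
= 0.6412
As percentage: 64.1%

64.1


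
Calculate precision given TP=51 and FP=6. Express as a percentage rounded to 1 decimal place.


Precision = TP / (TP + FP) * 100
= 51 / (51 + 6)
= 51 / 57
= 0.8947
= 89.5%

89.5


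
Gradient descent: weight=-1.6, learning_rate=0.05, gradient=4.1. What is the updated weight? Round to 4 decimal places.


w_new = w_old - lr * gradient
= -1.6 - 0.05 * 4.1
= -1.6 - (0.205)
= -1.8050

-1.8050


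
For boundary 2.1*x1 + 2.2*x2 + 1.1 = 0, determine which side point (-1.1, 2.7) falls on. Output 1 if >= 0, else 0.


Compute 2.1 * -1.1 + 2.2 * 2.7 + 1.1
= -2.31 + 5.94 + 1.1
= 4.73
Since 4.73 >= 0, the point is on the positive side.

1


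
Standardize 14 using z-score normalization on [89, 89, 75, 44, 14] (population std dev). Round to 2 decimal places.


Mean = (89 + 89 + 75 + 44 + 14) / 5 = 62.2
Variance = sum((x_i - mean)^2) / n = 850.96
Std = sqrt(850.96) = 29.1712
Z = (x - mean) / std
= (14 - 62.2) / 29.1712
= -48.2 / 29.1712
= -1.65

-1.65


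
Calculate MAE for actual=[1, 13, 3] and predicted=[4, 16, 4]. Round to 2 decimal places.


Absolute errors: [3, 3, 1]
Sum of absolute errors = 7
MAE = 7 / 3 = 2.33

2.33


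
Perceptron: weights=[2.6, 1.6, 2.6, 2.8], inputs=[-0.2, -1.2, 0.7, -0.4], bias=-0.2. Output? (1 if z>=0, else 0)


z = w . x + b
= 2.6*-0.2 + 1.6*-1.2 + 2.6*0.7 + 2.8*-0.4 + -0.2
= -0.52 + -1.92 + 1.82 + -1.12 + -0.2
= -1.74 + -0.2
= -1.94
Since z = -1.94 < 0, output = 0

0


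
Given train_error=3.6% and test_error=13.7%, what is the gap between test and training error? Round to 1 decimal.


Generalization gap = test_error - train_error
= 13.7 - 3.6
= 10.1%
A large gap suggests overfitting.

10.1


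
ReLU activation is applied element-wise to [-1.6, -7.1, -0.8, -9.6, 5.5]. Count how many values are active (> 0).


ReLU(x) = max(0, x) for each element:
ReLU(-1.6) = 0
ReLU(-7.1) = 0
ReLU(-0.8) = 0
ReLU(-9.6) = 0
ReLU(5.5) = 5.5
Active neurons (>0): 1

1


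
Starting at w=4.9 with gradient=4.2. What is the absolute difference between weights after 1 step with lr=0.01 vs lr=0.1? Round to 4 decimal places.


With lr=0.01: w_new = 4.9 - 0.01 * 4.2 = 4.858
With lr=0.1: w_new = 4.9 - 0.1 * 4.2 = 4.48
Absolute difference = |4.858 - 4.48|
= 0.3780

0.3780


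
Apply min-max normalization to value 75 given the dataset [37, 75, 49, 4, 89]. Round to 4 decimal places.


Min = 4, Max = 89
Range = 89 - 4 = 85
Scaled = (x - min) / (max - min)
= (75 - 4) / 85
= 71 / 85
= 0.8353

0.8353


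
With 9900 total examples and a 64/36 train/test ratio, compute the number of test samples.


Train samples = 9900 * 64% = 6336
Test samples = 9900 - 6336
= 3564

3564


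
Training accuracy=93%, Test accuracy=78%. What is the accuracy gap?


Gap = train_accuracy - test_accuracy
= 93 - 78
= 15%
This gap suggests the model is overfitting.

15


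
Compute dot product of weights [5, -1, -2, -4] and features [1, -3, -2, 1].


Element-wise products:
5 * 1 = 5
-1 * -3 = 3
-2 * -2 = 4
-4 * 1 = -4
Sum = 5 + 3 + 4 + -4
= 8

8


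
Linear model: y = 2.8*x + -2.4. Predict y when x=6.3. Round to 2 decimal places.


y = 2.8 * 6.3 + (-2.4)
= 17.64 + (-2.4)
= 15.24

15.24


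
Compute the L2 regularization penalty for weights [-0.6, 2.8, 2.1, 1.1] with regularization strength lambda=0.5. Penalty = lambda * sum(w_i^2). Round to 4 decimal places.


Squaring each weight:
(-0.6)^2 = 0.36
2.8^2 = 7.84
2.1^2 = 4.41
1.1^2 = 1.21
Sum of squares = 13.82
Penalty = 0.5 * 13.82 = 6.9100

6.9100


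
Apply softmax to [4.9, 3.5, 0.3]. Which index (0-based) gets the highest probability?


Softmax is a monotonic transformation, so it preserves the argmax.
We need to find the index of the maximum logit.
Index 0: 4.9
Index 1: 3.5
Index 2: 0.3
Maximum logit = 4.9 at index 0

0


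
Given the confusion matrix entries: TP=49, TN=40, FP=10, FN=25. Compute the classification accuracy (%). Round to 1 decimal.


Accuracy = (TP + TN) / (TP + TN + FP + FN) * 100
= (49 + 40) / (49 + 40 + 10 + 25)
= 89 / 124
= 0.7177
= 71.8%

71.8


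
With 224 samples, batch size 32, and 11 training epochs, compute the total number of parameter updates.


Iterations per epoch = 224 / 32 = 7
Total updates = iterations_per_epoch * epochs
= 7 * 11
= 77

77


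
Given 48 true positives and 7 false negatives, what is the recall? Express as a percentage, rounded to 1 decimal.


Recall = TP / (TP + FN) * 100
= 48 / (48 + 7)
= 48 / 55
= 0.8727
= 87.3%

87.3


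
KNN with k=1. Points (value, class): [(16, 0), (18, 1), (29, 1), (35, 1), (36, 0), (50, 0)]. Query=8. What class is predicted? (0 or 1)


Distances from query 8:
Point 16 (class 0): distance = 8
K=1 nearest neighbors: classes = [0]
Votes for class 1: 0 / 1
Majority vote => class 0

0


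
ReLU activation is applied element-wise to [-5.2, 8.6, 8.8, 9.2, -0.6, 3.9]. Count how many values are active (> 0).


ReLU(x) = max(0, x) for each element:
ReLU(-5.2) = 0
ReLU(8.6) = 8.6
ReLU(8.8) = 8.8
ReLU(9.2) = 9.2
ReLU(-0.6) = 0
ReLU(3.9) = 3.9
Active neurons (>0): 4

4


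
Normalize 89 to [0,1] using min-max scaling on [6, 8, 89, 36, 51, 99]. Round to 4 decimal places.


Min = 6, Max = 99
Range = 99 - 6 = 93
Scaled = (x - min) / (max - min)
= (89 - 6) / 93
= 83 / 93
= 0.8925

0.8925


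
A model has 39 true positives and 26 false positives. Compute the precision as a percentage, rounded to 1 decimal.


Precision = TP / (TP + FP) * 100
= 39 / (39 + 26)
= 39 / 65
= 0.6
= 60.0%

60.0


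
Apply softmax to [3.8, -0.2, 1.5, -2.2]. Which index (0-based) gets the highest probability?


Softmax is a monotonic transformation, so it preserves the argmax.
We need to find the index of the maximum logit.
Index 0: 3.8
Index 1: -0.2
Index 2: 1.5
Index 3: -2.2
Maximum logit = 3.8 at index 0

0


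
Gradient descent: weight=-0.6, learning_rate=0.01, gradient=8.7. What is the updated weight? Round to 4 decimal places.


w_new = w_old - lr * gradient
= -0.6 - 0.01 * 8.7
= -0.6 - (0.087)
= -0.6870

-0.6870


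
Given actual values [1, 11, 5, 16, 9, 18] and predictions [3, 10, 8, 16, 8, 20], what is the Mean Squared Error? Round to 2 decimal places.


Differences: [-2, 1, -3, 0, 1, -2]
Squared errors: [4, 1, 9, 0, 1, 4]
Sum of squared errors = 19
MSE = 19 / 6 = 3.17

3.17


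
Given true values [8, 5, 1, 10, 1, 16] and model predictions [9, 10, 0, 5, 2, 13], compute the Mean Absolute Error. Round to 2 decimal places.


Absolute errors: [1, 5, 1, 5, 1, 3]
Sum of absolute errors = 16
MAE = 16 / 6 = 2.67

2.67


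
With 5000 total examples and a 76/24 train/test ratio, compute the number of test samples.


Train samples = 5000 * 76% = 3800
Test samples = 5000 - 3800
= 1200

1200


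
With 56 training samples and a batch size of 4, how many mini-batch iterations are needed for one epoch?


Iterations per epoch = dataset_size / batch_size
= 56 / 4
= 14

14


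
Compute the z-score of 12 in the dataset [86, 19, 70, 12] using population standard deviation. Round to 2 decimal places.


Mean = (86 + 19 + 70 + 12) / 4 = 46.75
Variance = sum((x_i - mean)^2) / n = 1014.6875
Std = sqrt(1014.6875) = 31.8542
Z = (x - mean) / std
= (12 - 46.75) / 31.8542
= -34.75 / 31.8542
= -1.09

-1.09


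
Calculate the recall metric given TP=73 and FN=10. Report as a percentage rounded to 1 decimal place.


Recall = TP / (TP + FN) * 100
= 73 / (73 + 10)
= 73 / 83
= 0.8795
= 88.0%

88.0


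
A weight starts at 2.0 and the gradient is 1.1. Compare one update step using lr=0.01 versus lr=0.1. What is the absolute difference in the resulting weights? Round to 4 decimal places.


With lr=0.01: w_new = 2.0 - 0.01 * 1.1 = 1.989
With lr=0.1: w_new = 2.0 - 0.1 * 1.1 = 1.89
Absolute difference = |1.989 - 1.89|
= 0.0990

0.0990


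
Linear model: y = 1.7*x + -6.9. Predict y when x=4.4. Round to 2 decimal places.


y = 1.7 * 4.4 + (-6.9)
= 7.48 + (-6.9)
= 0.58

0.58


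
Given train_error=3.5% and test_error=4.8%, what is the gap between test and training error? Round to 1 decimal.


Generalization gap = test_error - train_error
= 4.8 - 3.5
= 1.3%
A small gap suggests good generalization.

1.3


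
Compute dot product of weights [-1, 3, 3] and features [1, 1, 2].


Element-wise products:
-1 * 1 = -1
3 * 1 = 3
3 * 2 = 6
Sum = -1 + 3 + 6
= 8

8


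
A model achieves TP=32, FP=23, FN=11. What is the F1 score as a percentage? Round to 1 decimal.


Precision = TP / (TP + FP) = 32 / 55 = 0.5818
Recall = TP / (TP + FN) = 32 / 43 = 0.7442
F1 = 2 * P * R / (P + R)
= 2 * 0.5818 * 0.7442 / (0.5818 + 0.7442)
= 0.866 / 1.326
= 0.6531
As percentage: 65.3%

65.3


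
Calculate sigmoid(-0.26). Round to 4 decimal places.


sigmoid(z) = 1 / (1 + exp(-z))
exp(-(-0.26)) = exp(0.26) = 1.2969
1 + 1.2969 = 2.2969
1 / 2.2969 = 0.4354

0.4354


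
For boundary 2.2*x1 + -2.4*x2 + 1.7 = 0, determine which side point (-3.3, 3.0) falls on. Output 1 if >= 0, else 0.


Compute 2.2 * -3.3 + -2.4 * 3.0 + 1.7
= -7.26 + -7.2 + 1.7
= -12.76
Since -12.76 < 0, the point is on the negative side.

0


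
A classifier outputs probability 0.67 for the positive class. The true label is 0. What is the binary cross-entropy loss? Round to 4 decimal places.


For y=0: Loss = -log(1-p)
= -log(1 - 0.67)
= -log(0.33)
= -(-1.1087)
= 1.1087

1.1087


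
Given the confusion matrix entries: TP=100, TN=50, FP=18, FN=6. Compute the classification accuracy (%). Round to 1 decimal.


Accuracy = (TP + TN) / (TP + TN + FP + FN) * 100
= (100 + 50) / (100 + 50 + 18 + 6)
= 150 / 174
= 0.8621
= 86.2%

86.2


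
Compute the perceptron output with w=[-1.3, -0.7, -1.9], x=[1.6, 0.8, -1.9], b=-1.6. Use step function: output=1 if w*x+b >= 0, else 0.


z = w . x + b
= -1.3*1.6 + -0.7*0.8 + -1.9*-1.9 + -1.6
= -2.08 + -0.56 + 3.61 + -1.6
= 0.97 + -1.6
= -0.63
Since z = -0.63 < 0, output = 0

0


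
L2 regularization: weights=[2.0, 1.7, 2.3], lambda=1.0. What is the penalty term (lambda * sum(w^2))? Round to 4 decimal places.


Squaring each weight:
2.0^2 = 4.0
1.7^2 = 2.89
2.3^2 = 5.29
Sum of squares = 12.18
Penalty = 1.0 * 12.18 = 12.1800

12.1800


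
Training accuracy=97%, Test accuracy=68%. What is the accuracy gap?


Gap = train_accuracy - test_accuracy
= 97 - 68
= 29%
This large gap strongly indicates overfitting.

29


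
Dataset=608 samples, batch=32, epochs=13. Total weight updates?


Iterations per epoch = 608 / 32 = 19
Total updates = iterations_per_epoch * epochs
= 19 * 13
= 247

247


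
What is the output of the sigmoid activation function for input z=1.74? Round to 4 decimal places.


sigmoid(z) = 1 / (1 + exp(-z))
exp(-(1.74)) = exp(-1.74) = 0.1755
1 + 0.1755 = 1.1755
1 / 1.1755 = 0.8507

0.8507


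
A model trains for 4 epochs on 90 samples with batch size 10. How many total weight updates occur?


Iterations per epoch = 90 / 10 = 9
Total updates = iterations_per_epoch * epochs
= 9 * 4
= 36

36


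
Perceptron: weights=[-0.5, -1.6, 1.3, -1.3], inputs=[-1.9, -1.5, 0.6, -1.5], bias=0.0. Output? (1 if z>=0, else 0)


z = w . x + b
= -0.5*-1.9 + -1.6*-1.5 + 1.3*0.6 + -1.3*-1.5 + 0.0
= 0.95 + 2.4 + 0.78 + 1.95 + 0.0
= 6.08 + 0.0
= 6.08
Since z = 6.08 >= 0, output = 1

1


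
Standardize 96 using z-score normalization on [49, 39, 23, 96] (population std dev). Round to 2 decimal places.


Mean = (49 + 39 + 23 + 96) / 4 = 51.75
Variance = sum((x_i - mean)^2) / n = 738.6875
Std = sqrt(738.6875) = 27.1788
Z = (x - mean) / std
= (96 - 51.75) / 27.1788
= 44.25 / 27.1788
= 1.63

1.63


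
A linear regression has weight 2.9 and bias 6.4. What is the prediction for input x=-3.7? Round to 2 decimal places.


y = 2.9 * -3.7 + (6.4)
= -10.73 + (6.4)
= -4.33

-4.33


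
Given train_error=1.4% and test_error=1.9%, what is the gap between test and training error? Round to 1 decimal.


Generalization gap = test_error - train_error
= 1.9 - 1.4
= 0.5%
A small gap suggests good generalization.

0.5


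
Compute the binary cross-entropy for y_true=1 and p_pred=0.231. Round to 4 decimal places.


For y=1: Loss = -log(p)
= -log(0.231)
= -(-1.4653)
= 1.4653

1.4653


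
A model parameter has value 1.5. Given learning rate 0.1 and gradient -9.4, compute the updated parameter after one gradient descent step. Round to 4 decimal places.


w_new = w_old - lr * gradient
= 1.5 - 0.1 * -9.4
= 1.5 - (-0.94)
= 2.4400

2.4400


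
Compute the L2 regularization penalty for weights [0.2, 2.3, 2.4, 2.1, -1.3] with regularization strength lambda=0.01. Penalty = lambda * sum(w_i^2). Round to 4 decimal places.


Squaring each weight:
0.2^2 = 0.04
2.3^2 = 5.29
2.4^2 = 5.76
2.1^2 = 4.41
(-1.3)^2 = 1.69
Sum of squares = 17.19
Penalty = 0.01 * 17.19 = 0.1719

0.1719


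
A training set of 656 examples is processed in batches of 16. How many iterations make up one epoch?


Iterations per epoch = dataset_size / batch_size
= 656 / 16
= 41

41


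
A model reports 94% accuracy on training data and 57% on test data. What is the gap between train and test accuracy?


Gap = train_accuracy - test_accuracy
= 94 - 57
= 37%
This large gap strongly indicates overfitting.

37


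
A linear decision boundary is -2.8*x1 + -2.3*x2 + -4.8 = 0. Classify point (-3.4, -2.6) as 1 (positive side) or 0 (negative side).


Compute -2.8 * -3.4 + -2.3 * -2.6 + -4.8
= 9.52 + 5.98 + -4.8
= 10.7
Since 10.7 >= 0, the point is on the positive side.

1


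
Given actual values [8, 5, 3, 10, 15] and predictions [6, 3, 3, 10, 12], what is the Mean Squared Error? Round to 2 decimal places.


Differences: [2, 2, 0, 0, 3]
Squared errors: [4, 4, 0, 0, 9]
Sum of squared errors = 17
MSE = 17 / 5 = 3.40

3.40


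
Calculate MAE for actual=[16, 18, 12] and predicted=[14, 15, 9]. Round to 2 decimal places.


Absolute errors: [2, 3, 3]
Sum of absolute errors = 8
MAE = 8 / 3 = 2.67

2.67


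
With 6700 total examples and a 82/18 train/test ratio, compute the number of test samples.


Train samples = 6700 * 82% = 5494
Test samples = 6700 - 5494
= 1206

1206


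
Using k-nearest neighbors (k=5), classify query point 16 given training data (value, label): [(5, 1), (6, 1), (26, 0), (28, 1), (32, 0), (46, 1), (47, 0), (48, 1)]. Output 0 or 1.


Distances from query 16:
Point 26 (class 0): distance = 10
Point 6 (class 1): distance = 10
Point 5 (class 1): distance = 11
Point 28 (class 1): distance = 12
Point 32 (class 0): distance = 16
K=5 nearest neighbors: classes = [0, 1, 1, 1, 0]
Votes for class 1: 3 / 5
Majority vote => class 1

1


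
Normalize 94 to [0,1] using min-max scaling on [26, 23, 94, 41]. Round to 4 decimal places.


Min = 23, Max = 94
Range = 94 - 23 = 71
Scaled = (x - min) / (max - min)
= (94 - 23) / 71
= 71 / 71
= 1.0000

1.0000


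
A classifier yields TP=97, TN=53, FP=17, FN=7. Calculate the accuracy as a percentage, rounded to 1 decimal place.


Accuracy = (TP + TN) / (TP + TN + FP + FN) * 100
= (97 + 53) / (97 + 53 + 17 + 7)
= 150 / 174
= 0.8621
= 86.2%

86.2


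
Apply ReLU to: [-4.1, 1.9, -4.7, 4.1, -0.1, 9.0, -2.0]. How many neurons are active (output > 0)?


ReLU(x) = max(0, x) for each element:
ReLU(-4.1) = 0
ReLU(1.9) = 1.9
ReLU(-4.7) = 0
ReLU(4.1) = 4.1
ReLU(-0.1) = 0
ReLU(9.0) = 9.0
ReLU(-2.0) = 0
Active neurons (>0): 3

3


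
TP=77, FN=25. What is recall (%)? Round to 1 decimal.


Recall = TP / (TP + FN) * 100
= 77 / (77 + 25)
= 77 / 102
= 0.7549
= 75.5%

75.5


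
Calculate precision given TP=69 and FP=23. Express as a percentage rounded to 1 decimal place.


Precision = TP / (TP + FP) * 100
= 69 / (69 + 23)
= 69 / 92
= 0.75
= 75.0%

75.0


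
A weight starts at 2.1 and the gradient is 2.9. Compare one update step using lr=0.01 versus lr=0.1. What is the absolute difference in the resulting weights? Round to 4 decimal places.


With lr=0.01: w_new = 2.1 - 0.01 * 2.9 = 2.071
With lr=0.1: w_new = 2.1 - 0.1 * 2.9 = 1.81
Absolute difference = |2.071 - 1.81|
= 0.2610

0.2610


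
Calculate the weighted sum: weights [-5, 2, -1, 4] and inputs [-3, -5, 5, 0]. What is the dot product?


Element-wise products:
-5 * -3 = 15
2 * -5 = -10
-1 * 5 = -5
4 * 0 = 0
Sum = 15 + -10 + -5 + 0
= 0

0


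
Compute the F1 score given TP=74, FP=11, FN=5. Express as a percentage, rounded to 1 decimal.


Precision = TP / (TP + FP) = 74 / 85 = 0.8706
Recall = TP / (TP + FN) = 74 / 79 = 0.9367
F1 = 2 * P * R / (P + R)
= 2 * 0.8706 * 0.9367 / (0.8706 + 0.9367)
= 1.631 / 1.8073
= 0.9024
As percentage: 90.2%

90.2


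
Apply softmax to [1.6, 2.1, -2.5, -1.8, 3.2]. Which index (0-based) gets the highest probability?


Softmax is a monotonic transformation, so it preserves the argmax.
We need to find the index of the maximum logit.
Index 0: 1.6
Index 1: 2.1
Index 2: -2.5
Index 3: -1.8
Index 4: 3.2
Maximum logit = 3.2 at index 4

4


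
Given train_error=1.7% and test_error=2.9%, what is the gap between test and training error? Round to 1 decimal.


Generalization gap = test_error - train_error
= 2.9 - 1.7
= 1.2%
A small gap suggests good generalization.

1.2


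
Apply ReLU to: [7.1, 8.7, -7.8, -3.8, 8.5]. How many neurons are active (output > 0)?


ReLU(x) = max(0, x) for each element:
ReLU(7.1) = 7.1
ReLU(8.7) = 8.7
ReLU(-7.8) = 0
ReLU(-3.8) = 0
ReLU(8.5) = 8.5
Active neurons (>0): 3

3


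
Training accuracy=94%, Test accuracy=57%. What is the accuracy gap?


Gap = train_accuracy - test_accuracy
= 94 - 57
= 37%
This large gap strongly indicates overfitting.

37


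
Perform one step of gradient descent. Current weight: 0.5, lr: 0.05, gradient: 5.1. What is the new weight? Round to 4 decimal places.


w_new = w_old - lr * gradient
= 0.5 - 0.05 * 5.1
= 0.5 - (0.255)
= 0.2450

0.2450


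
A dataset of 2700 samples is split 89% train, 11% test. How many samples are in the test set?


Train samples = 2700 * 89% = 2403
Test samples = 2700 - 2403
= 297

297


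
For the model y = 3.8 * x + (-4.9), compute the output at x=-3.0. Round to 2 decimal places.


y = 3.8 * -3.0 + (-4.9)
= -11.4 + (-4.9)
= -16.30

-16.30


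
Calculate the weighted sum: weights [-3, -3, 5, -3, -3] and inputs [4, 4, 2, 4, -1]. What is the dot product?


Element-wise products:
-3 * 4 = -12
-3 * 4 = -12
5 * 2 = 10
-3 * 4 = -12
-3 * -1 = 3
Sum = -12 + -12 + 10 + -12 + 3
= -23

-23


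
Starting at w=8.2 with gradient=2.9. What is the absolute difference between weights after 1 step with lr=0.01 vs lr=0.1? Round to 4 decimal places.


With lr=0.01: w_new = 8.2 - 0.01 * 2.9 = 8.171
With lr=0.1: w_new = 8.2 - 0.1 * 2.9 = 7.91
Absolute difference = |8.171 - 7.91|
= 0.2610

0.2610


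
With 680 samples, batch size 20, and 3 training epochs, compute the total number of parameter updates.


Iterations per epoch = 680 / 20 = 34
Total updates = iterations_per_epoch * epochs
= 34 * 3
= 102

102


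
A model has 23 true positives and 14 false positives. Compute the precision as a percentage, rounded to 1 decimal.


Precision = TP / (TP + FP) * 100
= 23 / (23 + 14)
= 23 / 37
= 0.6216
= 62.2%

62.2


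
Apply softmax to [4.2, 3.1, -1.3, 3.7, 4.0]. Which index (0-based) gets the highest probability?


Softmax is a monotonic transformation, so it preserves the argmax.
We need to find the index of the maximum logit.
Index 0: 4.2
Index 1: 3.1
Index 2: -1.3
Index 3: 3.7
Index 4: 4.0
Maximum logit = 4.2 at index 0

0


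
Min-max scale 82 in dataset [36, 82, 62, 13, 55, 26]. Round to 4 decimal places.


Min = 13, Max = 82
Range = 82 - 13 = 69
Scaled = (x - min) / (max - min)
= (82 - 13) / 69
= 69 / 69
= 1.0000

1.0000


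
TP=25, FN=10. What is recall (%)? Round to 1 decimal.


Recall = TP / (TP + FN) * 100
= 25 / (25 + 10)
= 25 / 35
= 0.7143
= 71.4%

71.4


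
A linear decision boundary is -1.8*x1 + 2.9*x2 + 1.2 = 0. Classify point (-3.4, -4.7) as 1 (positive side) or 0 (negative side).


Compute -1.8 * -3.4 + 2.9 * -4.7 + 1.2
= 6.12 + -13.63 + 1.2
= -6.31
Since -6.31 < 0, the point is on the negative side.

0


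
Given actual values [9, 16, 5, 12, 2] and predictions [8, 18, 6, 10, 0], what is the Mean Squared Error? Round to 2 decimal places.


Differences: [1, -2, -1, 2, 2]
Squared errors: [1, 4, 1, 4, 4]
Sum of squared errors = 14
MSE = 14 / 5 = 2.80

2.80


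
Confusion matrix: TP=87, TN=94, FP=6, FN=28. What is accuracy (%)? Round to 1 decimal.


Accuracy = (TP + TN) / (TP + TN + FP + FN) * 100
= (87 + 94) / (87 + 94 + 6 + 28)
= 181 / 215
= 0.8419
= 84.2%

84.2


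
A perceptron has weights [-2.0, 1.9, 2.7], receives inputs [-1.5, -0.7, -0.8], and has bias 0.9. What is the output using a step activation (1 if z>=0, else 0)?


z = w . x + b
= -2.0*-1.5 + 1.9*-0.7 + 2.7*-0.8 + 0.9
= 3.0 + -1.33 + -2.16 + 0.9
= -0.49 + 0.9
= 0.41
Since z = 0.41 >= 0, output = 1

1


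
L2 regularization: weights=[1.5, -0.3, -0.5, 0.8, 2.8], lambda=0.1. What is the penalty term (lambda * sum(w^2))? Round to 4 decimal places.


Squaring each weight:
1.5^2 = 2.25
(-0.3)^2 = 0.09
(-0.5)^2 = 0.25
0.8^2 = 0.64
2.8^2 = 7.84
Sum of squares = 11.07
Penalty = 0.1 * 11.07 = 1.1070

1.1070


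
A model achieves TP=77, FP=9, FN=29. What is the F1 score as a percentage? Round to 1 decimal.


Precision = TP / (TP + FP) = 77 / 86 = 0.8953
Recall = TP / (TP + FN) = 77 / 106 = 0.7264
F1 = 2 * P * R / (P + R)
= 2 * 0.8953 * 0.7264 / (0.8953 + 0.7264)
= 1.3008 / 1.6218
= 0.8021
As percentage: 80.2%

80.2


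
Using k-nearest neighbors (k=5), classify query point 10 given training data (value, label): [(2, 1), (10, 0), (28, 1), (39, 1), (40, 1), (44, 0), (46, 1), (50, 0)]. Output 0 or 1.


Distances from query 10:
Point 10 (class 0): distance = 0
Point 2 (class 1): distance = 8
Point 28 (class 1): distance = 18
Point 39 (class 1): distance = 29
Point 40 (class 1): distance = 30
K=5 nearest neighbors: classes = [0, 1, 1, 1, 1]
Votes for class 1: 4 / 5
Majority vote => class 1

1


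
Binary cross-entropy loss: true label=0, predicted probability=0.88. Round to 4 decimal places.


For y=0: Loss = -log(1-p)
= -log(1 - 0.88)
= -log(0.12)
= -(-2.1203)
= 2.1203

2.1203


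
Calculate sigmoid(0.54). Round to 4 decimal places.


sigmoid(z) = 1 / (1 + exp(-z))
exp(-(0.54)) = exp(-0.54) = 0.5827
1 + 0.5827 = 1.5827
1 / 1.5827 = 0.6318

0.6318


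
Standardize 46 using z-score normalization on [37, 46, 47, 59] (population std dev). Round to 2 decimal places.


Mean = (37 + 46 + 47 + 59) / 4 = 47.25
Variance = sum((x_i - mean)^2) / n = 61.1875
Std = sqrt(61.1875) = 7.8222
Z = (x - mean) / std
= (46 - 47.25) / 7.8222
= -1.25 / 7.8222
= -0.16

-0.16


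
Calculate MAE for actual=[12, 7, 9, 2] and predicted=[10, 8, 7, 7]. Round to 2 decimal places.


Absolute errors: [2, 1, 2, 5]
Sum of absolute errors = 10
MAE = 10 / 4 = 2.50

2.50


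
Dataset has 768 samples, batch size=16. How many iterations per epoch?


Iterations per epoch = dataset_size / batch_size
= 768 / 16
= 48

48


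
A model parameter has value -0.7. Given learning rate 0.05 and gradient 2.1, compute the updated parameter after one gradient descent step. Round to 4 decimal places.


w_new = w_old - lr * gradient
= -0.7 - 0.05 * 2.1
= -0.7 - (0.105)
= -0.8050

-0.8050


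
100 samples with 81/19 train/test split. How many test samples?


Train samples = 100 * 81% = 81
Test samples = 100 - 81
= 19

19


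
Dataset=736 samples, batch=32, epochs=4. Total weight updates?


Iterations per epoch = 736 / 32 = 23
Total updates = iterations_per_epoch * epochs
= 23 * 4
= 92

92


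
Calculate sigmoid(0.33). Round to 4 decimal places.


sigmoid(z) = 1 / (1 + exp(-z))
exp(-(0.33)) = exp(-0.33) = 0.7189
1 + 0.7189 = 1.7189
1 / 1.7189 = 0.5818

0.5818


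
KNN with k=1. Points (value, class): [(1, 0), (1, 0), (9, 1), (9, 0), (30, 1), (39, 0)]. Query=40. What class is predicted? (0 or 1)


Distances from query 40:
Point 39 (class 0): distance = 1
K=1 nearest neighbors: classes = [0]
Votes for class 1: 0 / 1
Majority vote => class 0

0


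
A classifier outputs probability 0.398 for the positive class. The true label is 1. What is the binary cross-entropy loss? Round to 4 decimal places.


For y=1: Loss = -log(p)
= -log(0.398)
= -(-0.9213)
= 0.9213

0.9213


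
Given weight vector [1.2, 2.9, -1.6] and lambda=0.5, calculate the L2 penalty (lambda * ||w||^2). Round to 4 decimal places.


Squaring each weight:
1.2^2 = 1.44
2.9^2 = 8.41
(-1.6)^2 = 2.56
Sum of squares = 12.41
Penalty = 0.5 * 12.41 = 6.2050

6.2050


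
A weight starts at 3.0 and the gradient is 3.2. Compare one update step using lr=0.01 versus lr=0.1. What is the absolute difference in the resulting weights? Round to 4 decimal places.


With lr=0.01: w_new = 3.0 - 0.01 * 3.2 = 2.968
With lr=0.1: w_new = 3.0 - 0.1 * 3.2 = 2.68
Absolute difference = |2.968 - 2.68|
= 0.2880

0.2880


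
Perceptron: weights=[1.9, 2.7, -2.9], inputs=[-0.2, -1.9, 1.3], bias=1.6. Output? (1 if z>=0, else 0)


z = w . x + b
= 1.9*-0.2 + 2.7*-1.9 + -2.9*1.3 + 1.6
= -0.38 + -5.13 + -3.77 + 1.6
= -9.28 + 1.6
= -7.68
Since z = -7.68 < 0, output = 0

0


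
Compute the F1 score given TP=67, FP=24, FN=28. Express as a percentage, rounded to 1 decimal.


Precision = TP / (TP + FP) = 67 / 91 = 0.7363
Recall = TP / (TP + FN) = 67 / 95 = 0.7053
F1 = 2 * P * R / (P + R)
= 2 * 0.7363 * 0.7053 / (0.7363 + 0.7053)
= 1.0385 / 1.4415
= 0.7204
As percentage: 72.0%

72.0


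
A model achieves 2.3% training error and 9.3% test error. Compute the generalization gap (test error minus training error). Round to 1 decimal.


Generalization gap = test_error - train_error
= 9.3 - 2.3
= 7.0%
A moderate gap.

7.0


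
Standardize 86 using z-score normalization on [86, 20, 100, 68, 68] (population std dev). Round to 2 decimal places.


Mean = (86 + 20 + 100 + 68 + 68) / 5 = 68.4
Variance = sum((x_i - mean)^2) / n = 730.24
Std = sqrt(730.24) = 27.023
Z = (x - mean) / std
= (86 - 68.4) / 27.023
= 17.6 / 27.023
= 0.65

0.65


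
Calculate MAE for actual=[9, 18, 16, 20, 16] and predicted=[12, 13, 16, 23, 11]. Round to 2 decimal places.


Absolute errors: [3, 5, 0, 3, 5]
Sum of absolute errors = 16
MAE = 16 / 5 = 3.20

3.20


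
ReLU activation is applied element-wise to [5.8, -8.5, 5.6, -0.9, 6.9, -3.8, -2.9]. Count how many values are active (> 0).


ReLU(x) = max(0, x) for each element:
ReLU(5.8) = 5.8
ReLU(-8.5) = 0
ReLU(5.6) = 5.6
ReLU(-0.9) = 0
ReLU(6.9) = 6.9
ReLU(-3.8) = 0
ReLU(-2.9) = 0
Active neurons (>0): 3

3


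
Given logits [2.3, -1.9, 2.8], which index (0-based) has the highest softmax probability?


Softmax is a monotonic transformation, so it preserves the argmax.
We need to find the index of the maximum logit.
Index 0: 2.3
Index 1: -1.9
Index 2: 2.8
Maximum logit = 2.8 at index 2

2


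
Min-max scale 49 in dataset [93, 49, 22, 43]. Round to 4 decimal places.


Min = 22, Max = 93
Range = 93 - 22 = 71
Scaled = (x - min) / (max - min)
= (49 - 22) / 71
= 27 / 71
= 0.3803

0.3803


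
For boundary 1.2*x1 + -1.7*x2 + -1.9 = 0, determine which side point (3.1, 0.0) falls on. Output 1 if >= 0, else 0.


Compute 1.2 * 3.1 + -1.7 * 0.0 + -1.9
= 3.72 + -0.0 + -1.9
= 1.82
Since 1.82 >= 0, the point is on the positive side.

1


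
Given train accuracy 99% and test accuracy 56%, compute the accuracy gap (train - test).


Gap = train_accuracy - test_accuracy
= 99 - 56
= 43%
This large gap strongly indicates overfitting.

43


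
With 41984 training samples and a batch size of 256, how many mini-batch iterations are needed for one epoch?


Iterations per epoch = dataset_size / batch_size
= 41984 / 256
= 164

164


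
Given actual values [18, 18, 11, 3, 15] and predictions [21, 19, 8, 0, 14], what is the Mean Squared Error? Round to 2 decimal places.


Differences: [-3, -1, 3, 3, 1]
Squared errors: [9, 1, 9, 9, 1]
Sum of squared errors = 29
MSE = 29 / 5 = 5.80

5.80


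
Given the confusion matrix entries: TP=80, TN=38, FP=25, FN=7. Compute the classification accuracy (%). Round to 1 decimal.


Accuracy = (TP + TN) / (TP + TN + FP + FN) * 100
= (80 + 38) / (80 + 38 + 25 + 7)
= 118 / 150
= 0.7867
= 78.7%

78.7


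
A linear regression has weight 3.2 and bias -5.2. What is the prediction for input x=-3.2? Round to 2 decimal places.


y = 3.2 * -3.2 + (-5.2)
= -10.24 + (-5.2)
= -15.44

-15.44


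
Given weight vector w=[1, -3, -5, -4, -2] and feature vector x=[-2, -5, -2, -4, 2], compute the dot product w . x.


Element-wise products:
1 * -2 = -2
-3 * -5 = 15
-5 * -2 = 10
-4 * -4 = 16
-2 * 2 = -4
Sum = -2 + 15 + 10 + 16 + -4
= 35

35


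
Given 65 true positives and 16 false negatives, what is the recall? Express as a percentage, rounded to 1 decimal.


Recall = TP / (TP + FN) * 100
= 65 / (65 + 16)
= 65 / 81
= 0.8025
= 80.2%

80.2


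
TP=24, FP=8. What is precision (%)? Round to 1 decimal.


Precision = TP / (TP + FP) * 100
= 24 / (24 + 8)
= 24 / 32
= 0.75
= 75.0%

75.0


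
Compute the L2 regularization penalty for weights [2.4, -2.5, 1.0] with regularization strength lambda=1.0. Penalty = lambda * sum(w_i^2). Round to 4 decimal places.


Squaring each weight:
2.4^2 = 5.76
(-2.5)^2 = 6.25
1.0^2 = 1.0
Sum of squares = 13.01
Penalty = 1.0 * 13.01 = 13.0100

13.0100


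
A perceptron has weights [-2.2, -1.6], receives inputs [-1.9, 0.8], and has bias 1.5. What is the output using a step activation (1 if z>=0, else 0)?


z = w . x + b
= -2.2*-1.9 + -1.6*0.8 + 1.5
= 4.18 + -1.28 + 1.5
= 2.9 + 1.5
= 4.4
Since z = 4.4 >= 0, output = 1

1


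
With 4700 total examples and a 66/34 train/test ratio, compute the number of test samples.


Train samples = 4700 * 66% = 3102
Test samples = 4700 - 3102
= 1598

1598


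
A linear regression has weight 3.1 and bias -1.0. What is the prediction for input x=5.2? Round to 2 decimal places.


y = 3.1 * 5.2 + (-1.0)
= 16.12 + (-1.0)
= 15.12

15.12


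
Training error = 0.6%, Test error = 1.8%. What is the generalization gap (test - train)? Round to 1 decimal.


Generalization gap = test_error - train_error
= 1.8 - 0.6
= 1.2%
A small gap suggests good generalization.

1.2


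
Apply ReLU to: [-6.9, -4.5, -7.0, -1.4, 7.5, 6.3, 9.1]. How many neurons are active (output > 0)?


ReLU(x) = max(0, x) for each element:
ReLU(-6.9) = 0
ReLU(-4.5) = 0
ReLU(-7.0) = 0
ReLU(-1.4) = 0
ReLU(7.5) = 7.5
ReLU(6.3) = 6.3
ReLU(9.1) = 9.1
Active neurons (>0): 3

3


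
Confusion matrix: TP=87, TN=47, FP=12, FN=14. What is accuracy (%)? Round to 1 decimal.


Accuracy = (TP + TN) / (TP + TN + FP + FN) * 100
= (87 + 47) / (87 + 47 + 12 + 14)
= 134 / 160
= 0.8375
= 83.8%

83.8


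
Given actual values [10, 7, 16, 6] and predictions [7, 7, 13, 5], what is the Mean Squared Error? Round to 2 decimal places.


Differences: [3, 0, 3, 1]
Squared errors: [9, 0, 9, 1]
Sum of squared errors = 19
MSE = 19 / 4 = 4.75

4.75


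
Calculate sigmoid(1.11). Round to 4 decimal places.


sigmoid(z) = 1 / (1 + exp(-z))
exp(-(1.11)) = exp(-1.11) = 0.3296
1 + 0.3296 = 1.3296
1 / 1.3296 = 0.7521

0.7521


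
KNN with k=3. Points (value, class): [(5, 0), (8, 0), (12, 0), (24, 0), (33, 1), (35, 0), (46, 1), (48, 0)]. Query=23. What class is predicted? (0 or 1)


Distances from query 23:
Point 24 (class 0): distance = 1
Point 33 (class 1): distance = 10
Point 12 (class 0): distance = 11
K=3 nearest neighbors: classes = [0, 1, 0]
Votes for class 1: 1 / 3
Majority vote => class 0

0


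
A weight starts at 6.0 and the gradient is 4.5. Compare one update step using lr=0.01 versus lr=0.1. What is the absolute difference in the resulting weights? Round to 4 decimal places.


With lr=0.01: w_new = 6.0 - 0.01 * 4.5 = 5.955
With lr=0.1: w_new = 6.0 - 0.1 * 4.5 = 5.55
Absolute difference = |5.955 - 5.55|
= 0.4050

0.4050


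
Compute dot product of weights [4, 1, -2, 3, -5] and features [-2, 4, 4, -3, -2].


Element-wise products:
4 * -2 = -8
1 * 4 = 4
-2 * 4 = -8
3 * -3 = -9
-5 * -2 = 10
Sum = -8 + 4 + -8 + -9 + 10
= -11

-11


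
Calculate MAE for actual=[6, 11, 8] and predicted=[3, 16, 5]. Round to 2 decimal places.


Absolute errors: [3, 5, 3]
Sum of absolute errors = 11
MAE = 11 / 3 = 3.67

3.67


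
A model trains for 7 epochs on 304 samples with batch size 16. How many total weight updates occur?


Iterations per epoch = 304 / 16 = 19
Total updates = iterations_per_epoch * epochs
= 19 * 7
= 133

133


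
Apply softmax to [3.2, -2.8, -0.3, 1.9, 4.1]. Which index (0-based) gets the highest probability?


Softmax is a monotonic transformation, so it preserves the argmax.
We need to find the index of the maximum logit.
Index 0: 3.2
Index 1: -2.8
Index 2: -0.3
Index 3: 1.9
Index 4: 4.1
Maximum logit = 4.1 at index 4

4


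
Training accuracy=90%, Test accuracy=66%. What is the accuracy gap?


Gap = train_accuracy - test_accuracy
= 90 - 66
= 24%
This large gap strongly indicates overfitting.

24


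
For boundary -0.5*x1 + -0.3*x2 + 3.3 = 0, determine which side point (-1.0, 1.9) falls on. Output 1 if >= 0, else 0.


Compute -0.5 * -1.0 + -0.3 * 1.9 + 3.3
= 0.5 + -0.57 + 3.3
= 3.23
Since 3.23 >= 0, the point is on the positive side.

1


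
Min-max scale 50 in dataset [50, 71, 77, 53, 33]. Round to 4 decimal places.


Min = 33, Max = 77
Range = 77 - 33 = 44
Scaled = (x - min) / (max - min)
= (50 - 33) / 44
= 17 / 44
= 0.3864

0.3864


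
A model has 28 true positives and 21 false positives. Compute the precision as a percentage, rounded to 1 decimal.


Precision = TP / (TP + FP) * 100
= 28 / (28 + 21)
= 28 / 49
= 0.5714
= 57.1%

57.1


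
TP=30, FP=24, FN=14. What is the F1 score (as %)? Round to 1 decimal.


Precision = TP / (TP + FP) = 30 / 54 = 0.5556
Recall = TP / (TP + FN) = 30 / 44 = 0.6818
F1 = 2 * P * R / (P + R)
= 2 * 0.5556 * 0.6818 / (0.5556 + 0.6818)
= 0.7576 / 1.2374
= 0.6122
As percentage: 61.2%

61.2


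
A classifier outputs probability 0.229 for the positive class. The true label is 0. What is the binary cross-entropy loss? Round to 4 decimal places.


For y=0: Loss = -log(1-p)
= -log(1 - 0.229)
= -log(0.771)
= -(-0.2601)
= 0.2601

0.2601


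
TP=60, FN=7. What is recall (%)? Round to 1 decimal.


Recall = TP / (TP + FN) * 100
= 60 / (60 + 7)
= 60 / 67
= 0.8955
= 89.6%

89.6
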